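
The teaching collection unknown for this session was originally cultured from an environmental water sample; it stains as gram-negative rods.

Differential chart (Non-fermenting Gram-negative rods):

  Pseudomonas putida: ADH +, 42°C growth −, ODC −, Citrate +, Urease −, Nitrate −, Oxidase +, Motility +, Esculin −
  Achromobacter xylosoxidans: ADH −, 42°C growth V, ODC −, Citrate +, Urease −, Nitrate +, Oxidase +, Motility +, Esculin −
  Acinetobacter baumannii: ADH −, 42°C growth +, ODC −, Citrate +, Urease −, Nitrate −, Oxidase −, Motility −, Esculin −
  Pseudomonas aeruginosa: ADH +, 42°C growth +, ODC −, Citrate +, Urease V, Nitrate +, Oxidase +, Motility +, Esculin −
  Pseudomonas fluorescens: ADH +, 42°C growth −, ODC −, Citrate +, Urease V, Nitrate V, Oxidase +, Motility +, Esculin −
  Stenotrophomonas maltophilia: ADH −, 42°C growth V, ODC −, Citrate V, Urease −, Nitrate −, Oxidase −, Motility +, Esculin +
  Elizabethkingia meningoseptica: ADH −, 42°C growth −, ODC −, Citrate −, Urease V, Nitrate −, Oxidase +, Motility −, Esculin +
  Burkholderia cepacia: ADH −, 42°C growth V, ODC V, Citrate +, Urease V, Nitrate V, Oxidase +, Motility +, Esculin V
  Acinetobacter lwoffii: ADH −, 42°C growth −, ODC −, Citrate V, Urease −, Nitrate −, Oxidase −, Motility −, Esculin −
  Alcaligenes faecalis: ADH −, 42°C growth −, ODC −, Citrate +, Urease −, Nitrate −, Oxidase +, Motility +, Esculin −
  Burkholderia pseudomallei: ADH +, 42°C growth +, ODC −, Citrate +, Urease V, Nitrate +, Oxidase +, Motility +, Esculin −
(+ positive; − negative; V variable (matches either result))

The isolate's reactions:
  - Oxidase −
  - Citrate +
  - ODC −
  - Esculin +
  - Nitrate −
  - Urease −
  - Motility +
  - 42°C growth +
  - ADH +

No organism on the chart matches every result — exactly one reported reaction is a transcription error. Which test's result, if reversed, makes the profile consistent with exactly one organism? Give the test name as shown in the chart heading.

ADH

As reported, no row in the chart matches all 9 reactions.
Reversing ODC → still no organism matches.
Reversing ADH (to −) → unique match: Stenotrophomonas maltophilia.
Reversing Citrate → still no organism matches.
Reversing Urease → still no organism matches.
Reversing Esculin → still no organism matches.
Reversing Oxidase → still no organism matches.
Reversing Motility → still no organism matches.
Reversing Nitrate → still no organism matches.
Reversing 42°C growth → still no organism matches.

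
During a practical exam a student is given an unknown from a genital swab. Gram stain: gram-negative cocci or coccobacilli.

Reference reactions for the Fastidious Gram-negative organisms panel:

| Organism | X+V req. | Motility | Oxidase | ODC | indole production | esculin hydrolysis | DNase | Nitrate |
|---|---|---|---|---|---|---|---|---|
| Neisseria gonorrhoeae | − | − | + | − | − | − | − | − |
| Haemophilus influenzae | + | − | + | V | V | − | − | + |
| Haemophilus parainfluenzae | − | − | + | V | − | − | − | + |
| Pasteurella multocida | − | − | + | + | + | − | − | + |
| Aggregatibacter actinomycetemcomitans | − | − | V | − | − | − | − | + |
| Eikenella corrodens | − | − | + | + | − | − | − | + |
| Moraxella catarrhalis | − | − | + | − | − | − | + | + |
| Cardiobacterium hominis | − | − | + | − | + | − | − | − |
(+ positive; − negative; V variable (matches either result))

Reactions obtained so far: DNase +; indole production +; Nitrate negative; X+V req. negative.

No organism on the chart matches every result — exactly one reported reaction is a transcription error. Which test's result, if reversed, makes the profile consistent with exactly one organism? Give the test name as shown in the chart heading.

As reported, no row in the chart matches all 4 reactions.
Reversing Nitrate → still no organism matches.
Reversing X+V req. → still no organism matches.
Reversing DNase (to −) → unique match: Cardiobacterium hominis.
Reversing indole production → still no organism matches.

DNase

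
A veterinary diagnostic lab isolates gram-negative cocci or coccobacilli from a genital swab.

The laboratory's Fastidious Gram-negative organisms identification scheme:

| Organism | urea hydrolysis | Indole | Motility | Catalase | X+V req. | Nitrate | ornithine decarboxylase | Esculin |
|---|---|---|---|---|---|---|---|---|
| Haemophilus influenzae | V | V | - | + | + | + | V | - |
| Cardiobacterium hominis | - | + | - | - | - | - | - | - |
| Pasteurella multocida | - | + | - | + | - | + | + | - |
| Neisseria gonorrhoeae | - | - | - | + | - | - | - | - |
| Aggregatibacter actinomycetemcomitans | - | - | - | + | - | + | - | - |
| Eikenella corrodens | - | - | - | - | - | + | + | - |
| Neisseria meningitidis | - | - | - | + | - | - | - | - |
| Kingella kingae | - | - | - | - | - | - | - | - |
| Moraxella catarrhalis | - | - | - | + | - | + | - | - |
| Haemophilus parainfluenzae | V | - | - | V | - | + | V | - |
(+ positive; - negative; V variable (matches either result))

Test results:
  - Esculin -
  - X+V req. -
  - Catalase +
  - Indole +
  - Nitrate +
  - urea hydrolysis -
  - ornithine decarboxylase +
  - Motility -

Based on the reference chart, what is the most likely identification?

Pasteurella multocida

Catalase +: excludes Cardiobacterium hominis, Eikenella corrodens, Kingella kingae — 7 left.
Motility -: all 7 remaining candidates are consistent.
Esculin -: all 7 remaining candidates are consistent.
X+V req. -: excludes Haemophilus influenzae — 6 left.
Indole +: excludes 5 organisms — 1 left.
urea hydrolysis -: the one remaining candidate is consistent.
ornithine decarboxylase +: the one remaining candidate is consistent.
Nitrate +: the one remaining candidate is consistent.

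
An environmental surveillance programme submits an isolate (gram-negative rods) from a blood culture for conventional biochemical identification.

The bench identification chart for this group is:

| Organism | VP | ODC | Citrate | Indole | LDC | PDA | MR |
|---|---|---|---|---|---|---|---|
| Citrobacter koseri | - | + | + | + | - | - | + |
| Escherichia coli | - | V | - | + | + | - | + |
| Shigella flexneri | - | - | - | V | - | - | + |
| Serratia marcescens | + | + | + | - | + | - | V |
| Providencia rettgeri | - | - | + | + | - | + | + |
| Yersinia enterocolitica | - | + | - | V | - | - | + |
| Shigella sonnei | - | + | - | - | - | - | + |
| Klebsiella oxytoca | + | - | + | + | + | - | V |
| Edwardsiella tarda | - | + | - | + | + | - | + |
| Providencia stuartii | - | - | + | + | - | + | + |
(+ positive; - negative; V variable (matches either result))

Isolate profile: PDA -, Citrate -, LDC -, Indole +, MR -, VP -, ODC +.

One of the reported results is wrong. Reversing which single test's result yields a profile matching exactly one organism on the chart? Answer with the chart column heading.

MR

As reported, no row in the chart matches all 7 reactions.
Reversing Indole → still no organism matches.
Reversing ODC → still no organism matches.
Reversing VP → still no organism matches.
Reversing Citrate → still no organism matches.
Reversing PDA → still no organism matches.
Reversing MR (to +) → unique match: Yersinia enterocolitica.
Reversing LDC → still no organism matches.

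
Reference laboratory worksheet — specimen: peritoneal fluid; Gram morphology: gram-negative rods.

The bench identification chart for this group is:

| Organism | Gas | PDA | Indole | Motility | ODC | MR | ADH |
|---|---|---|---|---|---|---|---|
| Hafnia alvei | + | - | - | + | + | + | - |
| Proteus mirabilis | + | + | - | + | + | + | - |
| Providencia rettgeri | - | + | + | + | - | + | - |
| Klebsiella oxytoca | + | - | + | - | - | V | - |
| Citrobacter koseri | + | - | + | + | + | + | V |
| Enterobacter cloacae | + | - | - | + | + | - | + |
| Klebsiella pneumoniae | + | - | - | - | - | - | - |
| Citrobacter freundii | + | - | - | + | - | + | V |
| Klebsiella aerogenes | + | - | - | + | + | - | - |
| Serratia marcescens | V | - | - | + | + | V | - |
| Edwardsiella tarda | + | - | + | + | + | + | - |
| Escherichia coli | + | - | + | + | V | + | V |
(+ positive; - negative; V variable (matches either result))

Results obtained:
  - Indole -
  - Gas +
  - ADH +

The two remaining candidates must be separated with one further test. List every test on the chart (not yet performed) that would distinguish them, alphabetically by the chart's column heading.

MR, ODC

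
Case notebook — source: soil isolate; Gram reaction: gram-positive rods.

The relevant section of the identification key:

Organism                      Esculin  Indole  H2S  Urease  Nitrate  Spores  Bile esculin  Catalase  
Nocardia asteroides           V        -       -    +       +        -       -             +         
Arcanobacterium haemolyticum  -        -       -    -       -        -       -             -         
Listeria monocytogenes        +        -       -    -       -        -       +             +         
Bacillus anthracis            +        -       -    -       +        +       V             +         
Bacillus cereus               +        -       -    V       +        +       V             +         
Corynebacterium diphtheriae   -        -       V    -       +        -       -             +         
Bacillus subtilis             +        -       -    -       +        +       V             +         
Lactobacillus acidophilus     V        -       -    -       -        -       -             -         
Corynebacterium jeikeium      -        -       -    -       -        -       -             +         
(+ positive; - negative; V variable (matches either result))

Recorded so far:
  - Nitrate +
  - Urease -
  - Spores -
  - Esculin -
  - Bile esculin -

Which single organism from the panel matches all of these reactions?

Nitrate +: excludes Arcanobacterium haemolyticum, Listeria monocytogenes, Lactobacillus acidophilus, Corynebacterium jeikeium — 5 left.
Urease -: excludes Nocardia asteroides — 4 left.
Esculin -: excludes Bacillus anthracis, Bacillus cereus, Bacillus subtilis — 1 left.
Bile esculin -: the one remaining candidate is consistent.
Spores -: the one remaining candidate is consistent.

Corynebacterium diphtheriae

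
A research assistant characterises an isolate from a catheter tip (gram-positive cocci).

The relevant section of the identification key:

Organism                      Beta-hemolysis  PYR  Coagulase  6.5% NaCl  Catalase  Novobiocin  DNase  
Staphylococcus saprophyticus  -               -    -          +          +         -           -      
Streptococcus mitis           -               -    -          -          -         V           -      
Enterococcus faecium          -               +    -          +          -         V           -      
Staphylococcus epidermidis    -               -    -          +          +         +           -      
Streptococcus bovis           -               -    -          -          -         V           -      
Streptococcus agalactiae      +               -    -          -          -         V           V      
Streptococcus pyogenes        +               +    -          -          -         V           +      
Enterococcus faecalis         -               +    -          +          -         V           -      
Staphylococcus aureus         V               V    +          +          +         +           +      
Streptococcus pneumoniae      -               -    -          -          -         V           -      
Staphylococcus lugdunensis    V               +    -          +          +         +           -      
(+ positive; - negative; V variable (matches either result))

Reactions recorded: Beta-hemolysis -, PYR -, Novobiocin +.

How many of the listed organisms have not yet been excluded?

Novobiocin +: excludes Staphylococcus saprophyticus — 10 left.
PYR -: excludes Enterococcus faecium, Streptococcus pyogenes, Enterococcus faecalis, Staphylococcus lugdunensis — 6 left.
Beta-hemolysis -: excludes Streptococcus agalactiae — 5 left.
Still consistent: Staphylococcus aureus, Staphylococcus epidermidis, Streptococcus bovis, Streptococcus mitis, Streptococcus pneumoniae.

5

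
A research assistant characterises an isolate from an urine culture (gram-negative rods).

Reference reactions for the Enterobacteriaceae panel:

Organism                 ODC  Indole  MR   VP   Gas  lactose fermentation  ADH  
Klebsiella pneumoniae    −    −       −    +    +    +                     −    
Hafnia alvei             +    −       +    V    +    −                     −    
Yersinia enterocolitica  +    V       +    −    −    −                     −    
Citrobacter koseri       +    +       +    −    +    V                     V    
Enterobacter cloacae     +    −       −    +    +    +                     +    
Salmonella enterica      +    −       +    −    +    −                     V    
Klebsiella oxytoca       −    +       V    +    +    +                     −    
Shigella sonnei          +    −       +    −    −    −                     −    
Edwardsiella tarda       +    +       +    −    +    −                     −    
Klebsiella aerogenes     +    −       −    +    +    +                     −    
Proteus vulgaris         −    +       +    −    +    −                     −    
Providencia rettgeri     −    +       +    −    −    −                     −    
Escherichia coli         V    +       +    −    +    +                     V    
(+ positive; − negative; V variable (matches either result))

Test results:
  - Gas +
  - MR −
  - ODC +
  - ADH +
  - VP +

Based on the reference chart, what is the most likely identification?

Enterobacter cloacae

ODC +: excludes Klebsiella pneumoniae, Klebsiella oxytoca, Proteus vulgaris, Providencia rettgeri — 9 left.
ADH +: excludes 5 organisms — 4 left.
Gas +: all 4 remaining candidates are consistent.
MR −: excludes Citrobacter koseri, Salmonella enterica, Escherichia coli — 1 left.
VP +: the one remaining candidate is consistent.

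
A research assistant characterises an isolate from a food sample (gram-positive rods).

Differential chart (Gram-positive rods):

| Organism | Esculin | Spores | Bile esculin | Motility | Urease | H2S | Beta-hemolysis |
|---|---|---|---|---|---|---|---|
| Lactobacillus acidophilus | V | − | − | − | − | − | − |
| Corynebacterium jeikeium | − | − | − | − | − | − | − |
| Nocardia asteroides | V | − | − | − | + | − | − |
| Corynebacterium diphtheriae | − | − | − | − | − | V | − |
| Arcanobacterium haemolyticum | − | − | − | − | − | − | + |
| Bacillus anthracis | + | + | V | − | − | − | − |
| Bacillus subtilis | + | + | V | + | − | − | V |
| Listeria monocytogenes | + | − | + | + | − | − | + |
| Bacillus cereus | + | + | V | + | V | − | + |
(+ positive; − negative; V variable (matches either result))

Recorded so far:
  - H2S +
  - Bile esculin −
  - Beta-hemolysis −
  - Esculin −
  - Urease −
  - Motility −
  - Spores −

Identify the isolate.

Corynebacterium diphtheriae

Motility −: excludes Bacillus subtilis, Listeria monocytogenes, Bacillus cereus — 6 left.
Bile esculin −: all 6 remaining candidates are consistent.
Urease −: excludes Nocardia asteroides — 5 left.
Spores −: excludes Bacillus anthracis — 4 left.
H2S +: excludes Lactobacillus acidophilus, Corynebacterium jeikeium, Arcanobacterium haemolyticum — 1 left.
Beta-hemolysis −: the one remaining candidate is consistent.
Esculin −: the one remaining candidate is consistent.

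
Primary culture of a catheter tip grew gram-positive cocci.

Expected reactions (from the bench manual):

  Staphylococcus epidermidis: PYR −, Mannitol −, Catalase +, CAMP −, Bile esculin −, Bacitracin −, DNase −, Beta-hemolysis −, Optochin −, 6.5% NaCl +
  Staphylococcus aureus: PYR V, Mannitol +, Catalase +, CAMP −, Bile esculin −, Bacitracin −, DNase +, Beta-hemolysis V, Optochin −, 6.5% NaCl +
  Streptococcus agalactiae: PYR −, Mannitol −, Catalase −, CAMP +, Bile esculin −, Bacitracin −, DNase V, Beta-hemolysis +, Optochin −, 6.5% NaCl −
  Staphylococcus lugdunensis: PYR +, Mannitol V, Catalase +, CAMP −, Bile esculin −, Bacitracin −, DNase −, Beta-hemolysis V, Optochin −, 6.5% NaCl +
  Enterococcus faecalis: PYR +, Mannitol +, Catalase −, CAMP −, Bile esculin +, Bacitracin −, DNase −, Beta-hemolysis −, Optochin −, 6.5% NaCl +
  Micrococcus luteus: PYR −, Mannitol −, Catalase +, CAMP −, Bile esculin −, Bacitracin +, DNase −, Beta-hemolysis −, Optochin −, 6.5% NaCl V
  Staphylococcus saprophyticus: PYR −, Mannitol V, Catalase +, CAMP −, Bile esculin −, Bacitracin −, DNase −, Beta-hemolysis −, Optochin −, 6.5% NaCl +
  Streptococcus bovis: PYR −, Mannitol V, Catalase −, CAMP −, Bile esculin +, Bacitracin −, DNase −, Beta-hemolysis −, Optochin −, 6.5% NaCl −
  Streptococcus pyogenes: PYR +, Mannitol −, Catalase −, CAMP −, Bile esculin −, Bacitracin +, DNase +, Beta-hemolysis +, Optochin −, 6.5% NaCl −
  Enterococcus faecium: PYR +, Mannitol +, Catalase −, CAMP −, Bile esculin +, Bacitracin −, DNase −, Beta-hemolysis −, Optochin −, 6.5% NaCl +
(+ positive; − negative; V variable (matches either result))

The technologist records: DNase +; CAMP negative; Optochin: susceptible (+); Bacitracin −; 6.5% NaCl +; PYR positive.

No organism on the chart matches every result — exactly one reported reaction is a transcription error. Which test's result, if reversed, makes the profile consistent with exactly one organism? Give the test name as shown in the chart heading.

Optochin

As reported, no row in the chart matches all 6 reactions.
Reversing PYR → still no organism matches.
Reversing CAMP → still no organism matches.
Reversing Optochin (to −) → unique match: Staphylococcus aureus.
Reversing Bacitracin → still no organism matches.
Reversing 6.5% NaCl → still no organism matches.
Reversing DNase → still no organism matches.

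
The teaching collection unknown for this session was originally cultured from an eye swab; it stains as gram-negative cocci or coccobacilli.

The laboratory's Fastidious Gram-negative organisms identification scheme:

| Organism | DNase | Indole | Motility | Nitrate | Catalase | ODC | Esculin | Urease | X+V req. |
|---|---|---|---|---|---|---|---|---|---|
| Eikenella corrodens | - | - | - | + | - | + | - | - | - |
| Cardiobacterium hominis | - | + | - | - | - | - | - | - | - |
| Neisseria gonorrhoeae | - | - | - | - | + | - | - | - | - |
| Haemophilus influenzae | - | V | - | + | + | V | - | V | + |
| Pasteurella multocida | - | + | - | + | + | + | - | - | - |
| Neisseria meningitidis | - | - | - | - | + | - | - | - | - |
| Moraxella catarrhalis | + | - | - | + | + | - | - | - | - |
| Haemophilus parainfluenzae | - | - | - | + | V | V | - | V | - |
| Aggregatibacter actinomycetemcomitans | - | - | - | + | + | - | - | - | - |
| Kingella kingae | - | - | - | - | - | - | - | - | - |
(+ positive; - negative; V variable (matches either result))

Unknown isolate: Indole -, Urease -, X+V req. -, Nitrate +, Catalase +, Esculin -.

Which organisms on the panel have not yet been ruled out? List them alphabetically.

Aggregatibacter actinomycetemcomitans, Haemophilus parainfluenzae, Moraxella catarrhalis

Catalase +: excludes Eikenella corrodens, Cardiobacterium hominis, Kingella kingae — 7 left.
Indole -: excludes Pasteurella multocida — 6 left.
Esculin -: all 6 remaining candidates are consistent.
Urease -: all 6 remaining candidates are consistent.
Nitrate +: excludes Neisseria gonorrhoeae, Neisseria meningitidis — 4 left.
X+V req. -: excludes Haemophilus influenzae — 3 left.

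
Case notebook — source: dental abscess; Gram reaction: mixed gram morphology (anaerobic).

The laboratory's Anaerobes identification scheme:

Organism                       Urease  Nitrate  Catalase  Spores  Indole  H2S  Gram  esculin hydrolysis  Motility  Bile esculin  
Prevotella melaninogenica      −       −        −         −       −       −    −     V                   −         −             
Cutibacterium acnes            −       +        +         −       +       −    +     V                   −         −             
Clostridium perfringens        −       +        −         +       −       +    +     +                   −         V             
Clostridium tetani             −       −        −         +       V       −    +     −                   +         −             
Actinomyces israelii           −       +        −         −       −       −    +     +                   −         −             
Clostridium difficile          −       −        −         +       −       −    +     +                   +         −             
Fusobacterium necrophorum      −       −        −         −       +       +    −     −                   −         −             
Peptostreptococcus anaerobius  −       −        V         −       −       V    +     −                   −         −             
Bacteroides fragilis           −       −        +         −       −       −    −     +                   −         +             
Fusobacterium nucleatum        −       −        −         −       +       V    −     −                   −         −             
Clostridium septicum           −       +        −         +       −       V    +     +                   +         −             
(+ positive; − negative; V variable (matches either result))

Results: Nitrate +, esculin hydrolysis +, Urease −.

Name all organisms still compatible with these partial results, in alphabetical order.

esculin hydrolysis +: excludes Clostridium tetani, Fusobacterium necrophorum, Peptostreptococcus anaerobius, Fusobacterium nucleatum — 7 left.
Nitrate +: excludes Prevotella melaninogenica, Clostridium difficile, Bacteroides fragilis — 4 left.
Urease −: all 4 remaining candidates are consistent.

Actinomyces israelii, Clostridium perfringens, Clostridium septicum, Cutibacterium acnes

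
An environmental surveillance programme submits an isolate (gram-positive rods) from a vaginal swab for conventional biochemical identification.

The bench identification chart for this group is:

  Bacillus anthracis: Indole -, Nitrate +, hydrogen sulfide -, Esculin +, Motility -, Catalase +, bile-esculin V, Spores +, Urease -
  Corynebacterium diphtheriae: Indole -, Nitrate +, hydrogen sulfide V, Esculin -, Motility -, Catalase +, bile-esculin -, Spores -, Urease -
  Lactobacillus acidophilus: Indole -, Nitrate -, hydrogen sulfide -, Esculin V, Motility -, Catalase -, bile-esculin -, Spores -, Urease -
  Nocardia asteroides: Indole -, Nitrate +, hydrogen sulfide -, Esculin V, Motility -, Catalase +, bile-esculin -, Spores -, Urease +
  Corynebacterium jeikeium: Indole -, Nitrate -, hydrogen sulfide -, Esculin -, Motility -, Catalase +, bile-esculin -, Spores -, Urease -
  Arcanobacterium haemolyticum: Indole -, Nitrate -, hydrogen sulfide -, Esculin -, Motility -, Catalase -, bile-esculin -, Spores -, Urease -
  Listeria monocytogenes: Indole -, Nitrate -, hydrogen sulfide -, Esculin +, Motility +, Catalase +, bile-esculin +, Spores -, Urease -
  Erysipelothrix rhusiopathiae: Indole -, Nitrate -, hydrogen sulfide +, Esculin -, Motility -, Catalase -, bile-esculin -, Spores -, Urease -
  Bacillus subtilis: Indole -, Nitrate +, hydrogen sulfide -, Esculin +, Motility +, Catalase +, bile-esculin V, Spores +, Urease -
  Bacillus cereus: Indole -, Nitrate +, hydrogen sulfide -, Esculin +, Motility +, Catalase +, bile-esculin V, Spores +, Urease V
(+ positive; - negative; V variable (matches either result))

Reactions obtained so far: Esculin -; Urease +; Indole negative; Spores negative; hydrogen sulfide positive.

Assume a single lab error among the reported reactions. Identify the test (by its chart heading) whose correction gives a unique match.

hydrogen sulfide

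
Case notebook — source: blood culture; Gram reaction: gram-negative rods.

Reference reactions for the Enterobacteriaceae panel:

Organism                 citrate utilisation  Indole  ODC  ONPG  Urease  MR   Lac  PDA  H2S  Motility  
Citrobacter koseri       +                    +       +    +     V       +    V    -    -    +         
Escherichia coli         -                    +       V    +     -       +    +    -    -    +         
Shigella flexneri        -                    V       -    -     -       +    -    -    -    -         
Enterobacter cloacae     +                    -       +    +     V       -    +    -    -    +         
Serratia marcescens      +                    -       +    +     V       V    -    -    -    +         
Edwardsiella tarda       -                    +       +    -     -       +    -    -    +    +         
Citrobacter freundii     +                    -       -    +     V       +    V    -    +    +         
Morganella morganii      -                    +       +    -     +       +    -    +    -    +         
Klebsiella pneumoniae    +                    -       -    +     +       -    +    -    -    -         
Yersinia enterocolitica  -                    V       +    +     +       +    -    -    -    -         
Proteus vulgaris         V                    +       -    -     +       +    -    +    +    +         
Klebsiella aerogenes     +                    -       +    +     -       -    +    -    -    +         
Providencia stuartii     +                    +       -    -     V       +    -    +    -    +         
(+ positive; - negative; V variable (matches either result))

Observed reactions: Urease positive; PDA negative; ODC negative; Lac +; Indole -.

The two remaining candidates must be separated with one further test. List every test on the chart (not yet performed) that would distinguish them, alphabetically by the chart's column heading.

H2S, Motility, MR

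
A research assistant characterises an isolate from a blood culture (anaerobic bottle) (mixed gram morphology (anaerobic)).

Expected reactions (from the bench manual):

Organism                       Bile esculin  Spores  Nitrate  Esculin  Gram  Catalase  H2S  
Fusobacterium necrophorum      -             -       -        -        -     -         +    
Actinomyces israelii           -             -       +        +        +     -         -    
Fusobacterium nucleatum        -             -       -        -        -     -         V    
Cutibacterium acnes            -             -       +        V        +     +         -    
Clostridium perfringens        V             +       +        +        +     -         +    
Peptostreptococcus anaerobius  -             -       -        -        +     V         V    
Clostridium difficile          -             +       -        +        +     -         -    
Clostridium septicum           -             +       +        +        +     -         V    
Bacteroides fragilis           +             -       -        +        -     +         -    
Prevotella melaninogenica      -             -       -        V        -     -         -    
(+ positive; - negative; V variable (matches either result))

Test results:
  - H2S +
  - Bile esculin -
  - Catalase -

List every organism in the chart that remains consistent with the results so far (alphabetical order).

Clostridium perfringens, Clostridium septicum, Fusobacterium necrophorum, Fusobacterium nucleatum, Peptostreptococcus anaerobius

H2S +: excludes 5 organisms — 5 left.
Catalase -: all 5 remaining candidates are consistent.
Bile esculin -: all 5 remaining candidates are consistent.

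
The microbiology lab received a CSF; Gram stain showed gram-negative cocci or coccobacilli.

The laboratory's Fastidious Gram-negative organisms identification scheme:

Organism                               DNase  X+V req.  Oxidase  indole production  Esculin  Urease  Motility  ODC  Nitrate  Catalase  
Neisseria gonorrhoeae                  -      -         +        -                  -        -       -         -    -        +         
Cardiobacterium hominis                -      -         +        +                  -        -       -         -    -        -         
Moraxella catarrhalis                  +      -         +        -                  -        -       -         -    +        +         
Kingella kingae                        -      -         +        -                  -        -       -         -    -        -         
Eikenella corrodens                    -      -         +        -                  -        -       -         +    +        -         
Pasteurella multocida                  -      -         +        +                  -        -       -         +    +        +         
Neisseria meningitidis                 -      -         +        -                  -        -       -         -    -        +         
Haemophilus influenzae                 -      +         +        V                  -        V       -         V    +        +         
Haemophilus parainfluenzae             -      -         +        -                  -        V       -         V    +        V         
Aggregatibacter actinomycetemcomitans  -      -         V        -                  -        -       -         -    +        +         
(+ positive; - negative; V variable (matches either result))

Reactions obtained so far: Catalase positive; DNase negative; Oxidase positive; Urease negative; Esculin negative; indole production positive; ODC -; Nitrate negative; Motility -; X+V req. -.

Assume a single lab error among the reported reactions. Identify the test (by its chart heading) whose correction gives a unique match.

As reported, no row in the chart matches all 10 reactions.
Reversing Urease → still no organism matches.
Reversing X+V req. → still no organism matches.
Reversing Oxidase → still no organism matches.
Reversing Catalase (to -) → unique match: Cardiobacterium hominis.
Reversing Nitrate → still no organism matches.
Reversing Esculin → still no organism matches.
Reversing Motility → still no organism matches.
Reversing DNase → still no organism matches.
Reversing indole production → 2 organisms match (not unique).
Reversing ODC → still no organism matches.

Catalase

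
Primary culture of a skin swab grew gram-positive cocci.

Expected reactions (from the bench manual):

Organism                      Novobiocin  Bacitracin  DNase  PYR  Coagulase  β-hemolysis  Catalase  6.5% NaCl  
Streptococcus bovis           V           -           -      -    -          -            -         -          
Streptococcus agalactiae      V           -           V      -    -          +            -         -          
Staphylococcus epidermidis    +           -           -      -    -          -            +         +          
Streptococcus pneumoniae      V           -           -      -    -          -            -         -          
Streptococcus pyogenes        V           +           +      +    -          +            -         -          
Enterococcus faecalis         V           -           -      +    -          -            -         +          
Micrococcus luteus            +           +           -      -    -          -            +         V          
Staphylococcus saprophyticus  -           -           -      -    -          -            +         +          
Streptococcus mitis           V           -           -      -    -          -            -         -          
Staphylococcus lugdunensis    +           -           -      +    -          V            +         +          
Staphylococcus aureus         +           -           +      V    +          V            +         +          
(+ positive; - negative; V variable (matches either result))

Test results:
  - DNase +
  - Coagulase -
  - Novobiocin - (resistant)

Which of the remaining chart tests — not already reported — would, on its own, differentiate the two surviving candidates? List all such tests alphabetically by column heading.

Coagulase -: excludes Staphylococcus aureus — 10 left.
Novobiocin -: excludes Staphylococcus epidermidis, Micrococcus luteus, Staphylococcus lugdunensis — 7 left.
DNase +: excludes 5 organisms — 2 left.
Two candidates remain: Streptococcus agalactiae and Streptococcus pyogenes.
  Bacitracin: Streptococcus agalactiae -, Streptococcus pyogenes + — discriminates.
  PYR: Streptococcus agalactiae -, Streptococcus pyogenes + — discriminates.
  β-hemolysis: + vs + — same for both, does not separate.
  Catalase: - vs - — same for both, does not separate.
  6.5% NaCl: - vs - — same for both, does not separate.

Bacitracin, PYR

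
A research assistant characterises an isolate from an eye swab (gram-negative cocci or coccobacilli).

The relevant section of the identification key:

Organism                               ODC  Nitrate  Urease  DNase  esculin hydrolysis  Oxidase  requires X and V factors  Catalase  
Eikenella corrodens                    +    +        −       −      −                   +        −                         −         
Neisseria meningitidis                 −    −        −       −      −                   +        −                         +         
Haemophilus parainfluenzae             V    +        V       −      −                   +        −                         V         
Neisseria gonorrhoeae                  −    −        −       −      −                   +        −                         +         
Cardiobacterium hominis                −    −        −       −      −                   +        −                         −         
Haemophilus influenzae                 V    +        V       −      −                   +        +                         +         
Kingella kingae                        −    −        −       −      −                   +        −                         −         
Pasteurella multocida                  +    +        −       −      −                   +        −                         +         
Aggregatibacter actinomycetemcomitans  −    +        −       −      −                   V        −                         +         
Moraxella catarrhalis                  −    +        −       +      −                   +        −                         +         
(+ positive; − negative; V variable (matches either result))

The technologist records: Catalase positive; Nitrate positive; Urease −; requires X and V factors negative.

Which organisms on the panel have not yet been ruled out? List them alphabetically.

Aggregatibacter actinomycetemcomitans, Haemophilus parainfluenzae, Moraxella catarrhalis, Pasteurella multocida

Urease −: all 10 remaining candidates are consistent.
Nitrate +: excludes Neisseria meningitidis, Neisseria gonorrhoeae, Cardiobacterium hominis, Kingella kingae — 6 left.
requires X and V factors −: excludes Haemophilus influenzae — 5 left.
Catalase +: excludes Eikenella corrodens — 4 left.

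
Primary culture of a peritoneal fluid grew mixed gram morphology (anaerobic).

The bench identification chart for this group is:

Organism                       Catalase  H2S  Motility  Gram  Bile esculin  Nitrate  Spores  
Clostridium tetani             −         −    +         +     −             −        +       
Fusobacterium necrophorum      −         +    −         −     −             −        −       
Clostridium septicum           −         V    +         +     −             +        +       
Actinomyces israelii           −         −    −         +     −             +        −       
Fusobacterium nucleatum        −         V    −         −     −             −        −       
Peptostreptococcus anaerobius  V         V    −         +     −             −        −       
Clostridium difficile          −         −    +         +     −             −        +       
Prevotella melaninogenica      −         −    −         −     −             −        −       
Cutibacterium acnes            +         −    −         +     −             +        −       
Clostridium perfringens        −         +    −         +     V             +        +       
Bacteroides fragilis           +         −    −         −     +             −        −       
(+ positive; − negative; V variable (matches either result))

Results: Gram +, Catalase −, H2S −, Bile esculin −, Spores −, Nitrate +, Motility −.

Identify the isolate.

Actinomyces israelii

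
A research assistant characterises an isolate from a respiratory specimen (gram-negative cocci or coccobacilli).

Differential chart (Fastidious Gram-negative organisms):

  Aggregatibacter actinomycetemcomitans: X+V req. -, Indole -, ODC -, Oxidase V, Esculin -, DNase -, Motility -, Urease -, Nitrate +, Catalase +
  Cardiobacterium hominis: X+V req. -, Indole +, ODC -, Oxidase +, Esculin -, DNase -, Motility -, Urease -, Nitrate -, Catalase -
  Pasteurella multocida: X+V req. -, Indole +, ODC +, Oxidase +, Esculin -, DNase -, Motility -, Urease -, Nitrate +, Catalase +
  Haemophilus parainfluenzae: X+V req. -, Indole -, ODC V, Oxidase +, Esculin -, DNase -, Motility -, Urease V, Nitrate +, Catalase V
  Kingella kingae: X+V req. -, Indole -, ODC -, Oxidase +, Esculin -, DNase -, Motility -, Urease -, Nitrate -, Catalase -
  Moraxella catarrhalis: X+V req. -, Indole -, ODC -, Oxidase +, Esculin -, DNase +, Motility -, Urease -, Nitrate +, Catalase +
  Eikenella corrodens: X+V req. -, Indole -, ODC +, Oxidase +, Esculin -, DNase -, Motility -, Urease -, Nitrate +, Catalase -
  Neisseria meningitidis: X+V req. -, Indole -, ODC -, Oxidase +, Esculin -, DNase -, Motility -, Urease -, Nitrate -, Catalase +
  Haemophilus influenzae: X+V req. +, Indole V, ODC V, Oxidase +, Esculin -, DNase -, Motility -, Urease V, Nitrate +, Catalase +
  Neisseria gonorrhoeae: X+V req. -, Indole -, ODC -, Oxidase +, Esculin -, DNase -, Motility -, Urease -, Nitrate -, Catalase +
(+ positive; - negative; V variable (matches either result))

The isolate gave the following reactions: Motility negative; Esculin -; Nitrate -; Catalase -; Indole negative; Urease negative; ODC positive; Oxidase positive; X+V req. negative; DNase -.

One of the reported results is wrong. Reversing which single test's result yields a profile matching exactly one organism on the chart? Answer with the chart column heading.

ODC

As reported, no row in the chart matches all 10 reactions.
Reversing ODC (to -) → unique match: Kingella kingae.
Reversing Oxidase → still no organism matches.
Reversing X+V req. → still no organism matches.
Reversing Urease → still no organism matches.
Reversing Motility → still no organism matches.
Reversing Indole → still no organism matches.
Reversing Catalase → still no organism matches.
Reversing DNase → still no organism matches.
Reversing Esculin → still no organism matches.
Reversing Nitrate → 2 organisms match (not unique).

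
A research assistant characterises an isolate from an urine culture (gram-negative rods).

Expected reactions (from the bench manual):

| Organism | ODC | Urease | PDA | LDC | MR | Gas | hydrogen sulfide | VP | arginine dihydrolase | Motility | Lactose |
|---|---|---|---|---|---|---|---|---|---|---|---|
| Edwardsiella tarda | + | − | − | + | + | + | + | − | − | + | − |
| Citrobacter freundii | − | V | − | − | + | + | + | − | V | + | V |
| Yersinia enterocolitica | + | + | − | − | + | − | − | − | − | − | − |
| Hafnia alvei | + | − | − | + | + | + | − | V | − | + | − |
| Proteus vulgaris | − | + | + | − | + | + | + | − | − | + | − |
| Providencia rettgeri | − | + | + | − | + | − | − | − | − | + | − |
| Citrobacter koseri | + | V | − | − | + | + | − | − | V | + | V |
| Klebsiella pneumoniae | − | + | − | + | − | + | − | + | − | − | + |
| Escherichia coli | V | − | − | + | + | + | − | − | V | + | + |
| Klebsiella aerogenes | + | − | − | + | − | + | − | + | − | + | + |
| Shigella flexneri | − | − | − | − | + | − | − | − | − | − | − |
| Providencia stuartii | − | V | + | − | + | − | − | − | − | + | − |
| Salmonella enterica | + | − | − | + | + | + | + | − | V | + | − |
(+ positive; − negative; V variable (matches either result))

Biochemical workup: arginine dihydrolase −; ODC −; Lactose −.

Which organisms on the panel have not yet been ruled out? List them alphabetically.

ODC −: excludes 6 organisms — 7 left.
Lactose −: excludes Klebsiella pneumoniae, Escherichia coli — 5 left.
arginine dihydrolase −: all 5 remaining candidates are consistent.

Citrobacter freundii, Proteus vulgaris, Providencia rettgeri, Providencia stuartii, Shigella flexneri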